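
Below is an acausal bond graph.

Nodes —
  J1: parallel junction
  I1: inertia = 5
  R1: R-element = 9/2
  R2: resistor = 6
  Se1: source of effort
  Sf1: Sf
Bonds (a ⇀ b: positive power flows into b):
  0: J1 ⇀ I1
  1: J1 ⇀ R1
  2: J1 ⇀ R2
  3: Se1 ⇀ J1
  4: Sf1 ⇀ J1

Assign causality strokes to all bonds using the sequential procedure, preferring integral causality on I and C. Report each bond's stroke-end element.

β0 stroke at I1
β1 stroke at R1
β2 stroke at R2
β3 stroke at J1
β4 stroke at Sf1

#3 stroke at J1  (source Se1 imposes e)
#4 stroke at Sf1  (Sf1: flow source, stroke at near end)
#0 stroke at I1  (J1: bond 3 brought effort, rest push out)
#1 stroke at R1  (common-e at J1 fixed by 3)
#2 stroke at R2  (J1 effort already set via bond 3)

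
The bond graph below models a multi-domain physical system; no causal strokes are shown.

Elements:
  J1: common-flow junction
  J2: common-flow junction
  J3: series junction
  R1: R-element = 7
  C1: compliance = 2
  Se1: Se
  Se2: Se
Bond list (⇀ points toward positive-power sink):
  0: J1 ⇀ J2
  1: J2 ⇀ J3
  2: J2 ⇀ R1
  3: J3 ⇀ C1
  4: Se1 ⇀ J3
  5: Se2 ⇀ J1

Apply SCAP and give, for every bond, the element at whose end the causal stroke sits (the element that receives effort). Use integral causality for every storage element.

b0 →J2
b1 →J2
b2 →R1
b3 →J3
b4 →J3
b5 →J1

β4 →J3  (Se1: effort source, stroke at far end)
β5 →J1  (Se2 fixes effort; stroke away)
β0 →J2  (J1 needs exactly one f-in)
β3 →J3  (C1: C, integral causality)
β1 →J2  (J3 needs exactly one f-in)
β2 →R1  (only one flow-in slot at J2)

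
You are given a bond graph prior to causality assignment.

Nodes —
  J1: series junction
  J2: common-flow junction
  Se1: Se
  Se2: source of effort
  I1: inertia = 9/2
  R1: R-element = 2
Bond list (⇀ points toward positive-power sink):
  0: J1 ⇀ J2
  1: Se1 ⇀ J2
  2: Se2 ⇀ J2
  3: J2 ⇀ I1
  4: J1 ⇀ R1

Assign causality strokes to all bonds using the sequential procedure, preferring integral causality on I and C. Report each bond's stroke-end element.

β0 →J2
β1 →J2
β2 →J2
β3 →I1
β4 →J1

b1 stroke at J2  (Se1 (Se) sets effort on bond)
b2 stroke at J2  (Se2 (Se) sets effort on bond)
b3 stroke at I1  (I1: I, integral causality)
b0 stroke at J2  (J2 flow already set via bond 3)
b4 stroke at J1  (1-jn J1 has f-setter on 0)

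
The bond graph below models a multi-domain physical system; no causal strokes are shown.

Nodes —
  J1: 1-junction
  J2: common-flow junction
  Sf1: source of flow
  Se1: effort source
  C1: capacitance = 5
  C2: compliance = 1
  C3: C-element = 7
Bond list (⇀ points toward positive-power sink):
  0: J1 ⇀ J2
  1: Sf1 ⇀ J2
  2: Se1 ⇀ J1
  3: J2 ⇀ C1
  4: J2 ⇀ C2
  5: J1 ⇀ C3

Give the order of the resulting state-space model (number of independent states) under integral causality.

3  (C1, C2, C3 all integral)

β1 stroke at Sf1  (Sf1 fixes flow; stroke at Sf1)
β2 stroke at J1  (source Se1 imposes e)
β0 stroke at J2  (J2 flow already set via bond 1)
β3 stroke at J2  (common-f at J2 fixed by 1)
β4 stroke at J2  (common-f at J2 fixed by 1)
β5 stroke at J1  (common-f at J1 fixed by 0)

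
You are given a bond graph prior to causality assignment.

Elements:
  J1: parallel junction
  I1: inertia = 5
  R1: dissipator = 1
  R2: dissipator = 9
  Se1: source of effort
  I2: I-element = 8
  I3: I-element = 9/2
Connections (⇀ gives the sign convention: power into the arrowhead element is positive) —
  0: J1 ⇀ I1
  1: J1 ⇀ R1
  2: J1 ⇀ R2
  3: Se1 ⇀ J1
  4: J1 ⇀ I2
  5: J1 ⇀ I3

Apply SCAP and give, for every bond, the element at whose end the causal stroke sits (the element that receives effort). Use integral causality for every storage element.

b0 →I1
b1 →R1
b2 →R2
b3 →J1
b4 →I2
b5 →I3

#3 stroke→J1  (Se1: effort source, stroke at far end)
#0 stroke→I1  (J1 effort already set via bond 3)
#1 stroke→R1  (J1: bond 3 brought effort, rest push out)
#2 stroke→R2  (0-jn J1 has e-setter on 3)
#4 stroke→I2  (common-e at J1 fixed by 3)
#5 stroke→I3  (J1 effort already set via bond 3)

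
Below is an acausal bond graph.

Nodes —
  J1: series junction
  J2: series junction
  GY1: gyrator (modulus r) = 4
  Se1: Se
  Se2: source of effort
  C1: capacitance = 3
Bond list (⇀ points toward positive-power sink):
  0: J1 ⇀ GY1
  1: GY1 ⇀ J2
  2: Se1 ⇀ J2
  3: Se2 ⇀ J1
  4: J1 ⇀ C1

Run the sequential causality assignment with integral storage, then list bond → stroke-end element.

β2 |J2  (Se1 (Se) sets effort on bond)
β3 |J1  (source Se2 imposes e)
β1 |GY1  (closing 1-jn rule on J2)
β0 |GY1  (GY GY1: same side as bond 1)
β4 |J1  (J1: bond 0 brought flow, rest push out)

b0 stroke→GY1
b1 stroke→GY1
b2 stroke→J2
b3 stroke→J1
b4 stroke→J1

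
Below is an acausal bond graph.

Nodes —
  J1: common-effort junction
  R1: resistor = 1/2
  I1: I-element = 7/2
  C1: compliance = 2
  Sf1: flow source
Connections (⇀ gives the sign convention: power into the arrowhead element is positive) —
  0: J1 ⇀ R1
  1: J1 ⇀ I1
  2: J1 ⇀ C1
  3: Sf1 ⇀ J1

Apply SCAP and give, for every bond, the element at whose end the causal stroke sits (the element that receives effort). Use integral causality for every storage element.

b0 |R1
b1 |I1
b2 |J1
b3 |Sf1

#3 stroke at Sf1  (Sf1: flow source, stroke at near end)
#1 stroke at I1  (I1 outputs flow p/I1)
#2 stroke at J1  (C1 outputs effort q/C1)
#0 stroke at R1  (J1: bond 2 brought effort, rest push out)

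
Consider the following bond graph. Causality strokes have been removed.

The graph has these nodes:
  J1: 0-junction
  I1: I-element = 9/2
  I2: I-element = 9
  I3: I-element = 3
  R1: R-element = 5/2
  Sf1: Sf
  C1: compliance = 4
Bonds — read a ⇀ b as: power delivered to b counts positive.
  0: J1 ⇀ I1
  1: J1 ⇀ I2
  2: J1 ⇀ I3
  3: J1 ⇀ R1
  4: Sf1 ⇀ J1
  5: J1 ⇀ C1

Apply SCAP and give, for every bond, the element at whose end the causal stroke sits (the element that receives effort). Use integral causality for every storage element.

b4 stroke→Sf1  (source Sf1 imposes f)
b0 stroke→I1  (I1: I, integral causality)
b1 stroke→I2  (prefer integral on I2)
b2 stroke→I3  (I3 outputs flow p/I3)
b5 stroke→J1  (C1 integral (e out))
b3 stroke→R1  (0-jn J1 has e-setter on 5)

bond 0 stroke→I1
bond 1 stroke→I2
bond 2 stroke→I3
bond 3 stroke→R1
bond 4 stroke→Sf1
bond 5 stroke→J1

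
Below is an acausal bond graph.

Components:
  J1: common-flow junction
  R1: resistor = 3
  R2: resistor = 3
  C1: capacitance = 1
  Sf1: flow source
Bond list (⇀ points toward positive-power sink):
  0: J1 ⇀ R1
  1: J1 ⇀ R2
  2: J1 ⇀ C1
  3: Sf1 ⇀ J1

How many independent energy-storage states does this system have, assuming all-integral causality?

β3 stroke→Sf1  (Sf1: flow source, stroke at near end)
β0 stroke→J1  (common-f at J1 fixed by 3)
β1 stroke→J1  (J1: bond 3 brought flow, rest push out)
β2 stroke→J1  (J1: bond 3 brought flow, rest push out)

1  (C1 all integral)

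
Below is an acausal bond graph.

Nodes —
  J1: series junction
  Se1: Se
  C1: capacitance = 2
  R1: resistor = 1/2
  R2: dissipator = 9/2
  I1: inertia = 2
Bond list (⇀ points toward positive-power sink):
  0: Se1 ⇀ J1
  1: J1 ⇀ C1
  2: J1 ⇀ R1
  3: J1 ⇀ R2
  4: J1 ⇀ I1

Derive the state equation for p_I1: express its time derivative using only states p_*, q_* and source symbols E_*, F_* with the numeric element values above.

b0 |J1  (Se1: effort source, stroke at far end)
b1 |J1  (C1 outputs effort q/C1)
b4 |I1  (I1 outputs flow p/I1)
b2 |J1  (J1: bond 4 brought flow, rest push out)
b3 |J1  (J1 flow already set via bond 4)

dp_I1/dt = E_Se1 - 5*p_I1/2 - q_C1/2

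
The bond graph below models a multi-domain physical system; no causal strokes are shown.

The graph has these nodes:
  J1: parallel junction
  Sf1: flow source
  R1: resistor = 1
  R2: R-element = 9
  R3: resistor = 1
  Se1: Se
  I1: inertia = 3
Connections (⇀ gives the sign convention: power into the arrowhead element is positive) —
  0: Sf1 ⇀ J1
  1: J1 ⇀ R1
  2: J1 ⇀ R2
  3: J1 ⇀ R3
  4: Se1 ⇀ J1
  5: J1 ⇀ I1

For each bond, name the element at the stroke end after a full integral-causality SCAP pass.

β0 stroke at Sf1  (Sf1 (Sf) sets flow on bond)
β4 stroke at J1  (Se1 (Se) sets effort on bond)
β1 stroke at R1  (J1 effort already set via bond 4)
β2 stroke at R2  (J1 effort already set via bond 4)
β3 stroke at R3  (0-jn J1 has e-setter on 4)
β5 stroke at I1  (J1 effort already set via bond 4)

#0 →Sf1
#1 →R1
#2 →R2
#3 →R3
#4 →J1
#5 →I1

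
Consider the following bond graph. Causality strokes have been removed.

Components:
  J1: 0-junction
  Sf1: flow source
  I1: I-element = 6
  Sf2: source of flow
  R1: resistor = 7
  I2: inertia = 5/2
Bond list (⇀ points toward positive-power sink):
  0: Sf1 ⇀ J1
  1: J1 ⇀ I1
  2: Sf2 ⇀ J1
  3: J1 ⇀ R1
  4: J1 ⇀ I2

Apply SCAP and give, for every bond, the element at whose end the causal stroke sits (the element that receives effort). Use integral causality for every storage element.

β0 |Sf1  (Sf1 (Sf) sets flow on bond)
β2 |Sf2  (Sf2 fixes flow; stroke at Sf2)
β1 |I1  (I1: I, integral causality)
β4 |I2  (prefer integral on I2)
β3 |J1  (J1: last free bond brings effort in)

β0 stroke→Sf1
β1 stroke→I1
β2 stroke→Sf2
β3 stroke→J1
β4 stroke→I2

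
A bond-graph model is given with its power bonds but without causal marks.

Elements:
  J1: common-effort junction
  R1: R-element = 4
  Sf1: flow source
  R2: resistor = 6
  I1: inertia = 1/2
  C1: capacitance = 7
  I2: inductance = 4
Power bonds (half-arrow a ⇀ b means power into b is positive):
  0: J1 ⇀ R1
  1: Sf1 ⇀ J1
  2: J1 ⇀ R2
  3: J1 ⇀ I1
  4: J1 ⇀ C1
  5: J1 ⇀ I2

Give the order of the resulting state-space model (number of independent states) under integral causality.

#1 stroke→Sf1  (Sf1 (Sf) sets flow on bond)
#3 stroke→I1  (I1: I, integral causality)
#4 stroke→J1  (prefer integral on C1)
#0 stroke→R1  (J1 effort already set via bond 4)
#2 stroke→R2  (J1 effort already set via bond 4)
#5 stroke→I2  (common-e at J1 fixed by 4)

3  (C1, I1, I2 all integral)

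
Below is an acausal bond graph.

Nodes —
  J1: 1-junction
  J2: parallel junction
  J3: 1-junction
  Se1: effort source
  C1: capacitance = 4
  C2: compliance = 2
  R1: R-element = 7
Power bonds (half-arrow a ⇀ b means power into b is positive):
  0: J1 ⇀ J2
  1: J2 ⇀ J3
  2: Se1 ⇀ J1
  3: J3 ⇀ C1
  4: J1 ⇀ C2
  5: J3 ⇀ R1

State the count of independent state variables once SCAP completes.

2  (C1, C2 all integral)

bond 2 stroke at J1  (source Se1 imposes e)
bond 3 stroke at J3  (C1 integral (e out))
bond 4 stroke at J1  (C2: C, integral causality)
bond 0 stroke at J2  (J1 needs exactly one f-in)
bond 1 stroke at J3  (J2 effort already set via bond 0)
bond 5 stroke at R1  (only one flow-in slot at J3)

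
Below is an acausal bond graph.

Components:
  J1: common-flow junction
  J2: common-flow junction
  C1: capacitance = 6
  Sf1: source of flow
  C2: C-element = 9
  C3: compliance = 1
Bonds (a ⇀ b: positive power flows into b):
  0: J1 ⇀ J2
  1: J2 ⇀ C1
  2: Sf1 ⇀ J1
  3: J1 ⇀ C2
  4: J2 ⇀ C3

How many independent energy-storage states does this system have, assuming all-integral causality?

3  (C1, C2, C3 all integral)

bond 2 stroke at Sf1  (Sf1: flow source, stroke at near end)
bond 0 stroke at J1  (common-f at J1 fixed by 2)
bond 3 stroke at J1  (J1 flow already set via bond 2)
bond 1 stroke at J2  (J2: bond 0 brought flow, rest push out)
bond 4 stroke at J2  (1-jn J2 has f-setter on 0)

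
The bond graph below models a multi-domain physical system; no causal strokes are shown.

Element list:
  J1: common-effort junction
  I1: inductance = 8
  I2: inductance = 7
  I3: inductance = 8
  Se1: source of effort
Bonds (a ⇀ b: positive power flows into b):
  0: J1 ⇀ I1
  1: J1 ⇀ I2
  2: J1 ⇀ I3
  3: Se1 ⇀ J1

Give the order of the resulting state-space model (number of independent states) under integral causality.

b3 stroke→J1  (Se1 (Se) sets effort on bond)
b0 stroke→I1  (0-jn J1 has e-setter on 3)
b1 stroke→I2  (0-jn J1 has e-setter on 3)
b2 stroke→I3  (0-jn J1 has e-setter on 3)

3  (I1, I2, I3 all integral)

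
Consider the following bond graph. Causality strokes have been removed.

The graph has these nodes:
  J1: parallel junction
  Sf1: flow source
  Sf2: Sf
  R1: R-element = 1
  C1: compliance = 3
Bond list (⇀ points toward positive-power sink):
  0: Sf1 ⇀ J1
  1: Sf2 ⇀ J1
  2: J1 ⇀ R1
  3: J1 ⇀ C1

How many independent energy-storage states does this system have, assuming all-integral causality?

#0 stroke→Sf1  (Sf1 fixes flow; stroke at Sf1)
#1 stroke→Sf2  (Sf2 (Sf) sets flow on bond)
#3 stroke→J1  (C1: C, integral causality)
#2 stroke→R1  (0-jn J1 has e-setter on 3)

1  (C1 all integral)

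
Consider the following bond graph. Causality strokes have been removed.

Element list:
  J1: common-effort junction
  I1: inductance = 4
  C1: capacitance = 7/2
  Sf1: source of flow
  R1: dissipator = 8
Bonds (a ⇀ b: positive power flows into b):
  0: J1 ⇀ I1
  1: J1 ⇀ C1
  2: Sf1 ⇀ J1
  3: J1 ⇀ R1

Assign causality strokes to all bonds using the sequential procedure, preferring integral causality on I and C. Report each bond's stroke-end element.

b2 stroke at Sf1  (Sf1 fixes flow; stroke at Sf1)
b0 stroke at I1  (I1 outputs flow p/I1)
b1 stroke at J1  (C1 outputs effort q/C1)
b3 stroke at R1  (J1 effort already set via bond 1)

#0 |I1
#1 |J1
#2 |Sf1
#3 |R1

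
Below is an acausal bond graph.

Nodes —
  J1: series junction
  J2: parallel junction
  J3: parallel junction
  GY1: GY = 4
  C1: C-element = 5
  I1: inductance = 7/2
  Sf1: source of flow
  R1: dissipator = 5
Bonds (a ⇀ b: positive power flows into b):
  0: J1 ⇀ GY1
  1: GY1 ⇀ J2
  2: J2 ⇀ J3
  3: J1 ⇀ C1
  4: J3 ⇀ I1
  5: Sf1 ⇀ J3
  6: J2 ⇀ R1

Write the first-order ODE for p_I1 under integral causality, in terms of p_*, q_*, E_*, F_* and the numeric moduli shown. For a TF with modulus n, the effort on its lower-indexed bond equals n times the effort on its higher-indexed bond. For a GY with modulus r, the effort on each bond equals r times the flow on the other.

dp_I1/dt = 5*F_Sf1 - 10*p_I1/7 - q_C1/4

β5 stroke at Sf1  (Sf1 fixes flow; stroke at Sf1)
β3 stroke at J1  (C1 integral (e out))
β0 stroke at GY1  (J1 needs exactly one f-in)
β1 stroke at GY1  (GY1 both-in/both-out from 0)
β4 stroke at I1  (I1 integral (f out))
β2 stroke at J3  (J3 needs exactly one e-in)
β6 stroke at J2  (only one effort-in slot at J2)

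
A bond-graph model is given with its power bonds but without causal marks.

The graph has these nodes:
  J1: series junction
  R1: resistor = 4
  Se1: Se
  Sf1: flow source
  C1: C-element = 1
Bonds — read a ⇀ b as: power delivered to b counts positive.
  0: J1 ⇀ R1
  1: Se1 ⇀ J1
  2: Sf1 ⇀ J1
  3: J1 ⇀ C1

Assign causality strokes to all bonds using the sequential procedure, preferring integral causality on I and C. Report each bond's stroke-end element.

#1 stroke at J1  (Se1 (Se) sets effort on bond)
#2 stroke at Sf1  (source Sf1 imposes f)
#0 stroke at J1  (J1 flow already set via bond 2)
#3 stroke at J1  (J1 flow already set via bond 2)

β0 stroke at J1
β1 stroke at J1
β2 stroke at Sf1
β3 stroke at J1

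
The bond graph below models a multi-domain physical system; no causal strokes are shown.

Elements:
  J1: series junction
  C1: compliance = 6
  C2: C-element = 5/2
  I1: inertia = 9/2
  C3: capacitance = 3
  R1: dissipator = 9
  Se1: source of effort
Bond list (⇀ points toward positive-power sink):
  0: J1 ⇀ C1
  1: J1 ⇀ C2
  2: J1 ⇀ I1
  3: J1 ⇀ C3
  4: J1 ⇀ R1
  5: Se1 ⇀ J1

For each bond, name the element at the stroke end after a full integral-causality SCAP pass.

#5 stroke at J1  (Se1: effort source, stroke at far end)
#0 stroke at J1  (C1 integral (e out))
#1 stroke at J1  (C2 outputs effort q/C2)
#2 stroke at I1  (I1 outputs flow p/I1)
#3 stroke at J1  (1-jn J1 has f-setter on 2)
#4 stroke at J1  (1-jn J1 has f-setter on 2)

b0 →J1
b1 →J1
b2 →I1
b3 →J1
b4 →J1
b5 →J1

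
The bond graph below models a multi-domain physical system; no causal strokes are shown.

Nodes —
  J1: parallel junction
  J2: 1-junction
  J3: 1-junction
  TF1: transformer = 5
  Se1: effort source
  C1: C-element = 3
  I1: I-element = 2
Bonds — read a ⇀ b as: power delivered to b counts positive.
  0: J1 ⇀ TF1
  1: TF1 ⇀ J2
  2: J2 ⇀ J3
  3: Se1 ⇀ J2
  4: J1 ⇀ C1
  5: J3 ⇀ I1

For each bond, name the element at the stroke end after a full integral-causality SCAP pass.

#0 stroke→TF1
#1 stroke→J2
#2 stroke→J3
#3 stroke→J2
#4 stroke→J1
#5 stroke→I1

b3 stroke→J2  (Se1: effort source, stroke at far end)
b4 stroke→J1  (C1 integral (e out))
b0 stroke→TF1  (0-jn J1 has e-setter on 4)
b1 stroke→J2  (TF TF1: opposite of bond 0)
b2 stroke→J3  (J2: last free bond brings flow in)
b5 stroke→I1  (J3 needs exactly one f-in)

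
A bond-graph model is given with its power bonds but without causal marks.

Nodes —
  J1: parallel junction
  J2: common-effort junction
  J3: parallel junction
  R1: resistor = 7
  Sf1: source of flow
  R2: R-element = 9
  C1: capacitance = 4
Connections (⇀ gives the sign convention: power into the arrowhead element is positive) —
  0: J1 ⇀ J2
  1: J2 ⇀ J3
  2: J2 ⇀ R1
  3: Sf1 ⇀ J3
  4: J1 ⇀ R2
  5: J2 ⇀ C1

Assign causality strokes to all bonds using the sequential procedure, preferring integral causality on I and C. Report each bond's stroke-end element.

b3 →Sf1  (source Sf1 imposes f)
b1 →J3  (J3 needs exactly one e-in)
b5 →J2  (C1 outputs effort q/C1)
b0 →J1  (J2 effort already set via bond 5)
b2 →R1  (J2: bond 5 brought effort, rest push out)
b4 →R2  (common-e at J1 fixed by 0)

bond 0 stroke at J1
bond 1 stroke at J3
bond 2 stroke at R1
bond 3 stroke at Sf1
bond 4 stroke at R2
bond 5 stroke at J2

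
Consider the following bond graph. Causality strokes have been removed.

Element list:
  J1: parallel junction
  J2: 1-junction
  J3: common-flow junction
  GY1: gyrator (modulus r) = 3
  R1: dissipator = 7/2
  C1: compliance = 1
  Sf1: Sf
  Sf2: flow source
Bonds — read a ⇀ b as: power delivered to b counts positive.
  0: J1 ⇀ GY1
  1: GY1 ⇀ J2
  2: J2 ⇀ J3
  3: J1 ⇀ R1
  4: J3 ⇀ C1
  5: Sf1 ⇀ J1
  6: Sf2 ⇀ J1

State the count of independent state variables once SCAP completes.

1  (C1 all integral)

#5 |Sf1  (Sf1: flow source, stroke at near end)
#6 |Sf2  (Sf2 fixes flow; stroke at Sf2)
#4 |J3  (C1 outputs effort q/C1)
#2 |J2  (only one flow-in slot at J3)
#1 |GY1  (closing 1-jn rule on J2)
#0 |GY1  (GY GY1: same side as bond 1)
#3 |J1  (J1: last free bond brings effort in)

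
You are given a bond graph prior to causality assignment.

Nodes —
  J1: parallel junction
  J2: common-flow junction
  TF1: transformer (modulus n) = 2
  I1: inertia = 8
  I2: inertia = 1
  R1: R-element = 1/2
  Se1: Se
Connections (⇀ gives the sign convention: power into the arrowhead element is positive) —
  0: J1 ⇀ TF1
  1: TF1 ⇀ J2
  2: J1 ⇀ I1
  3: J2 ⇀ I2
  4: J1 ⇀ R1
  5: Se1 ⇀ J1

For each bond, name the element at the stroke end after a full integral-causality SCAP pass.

b5 stroke at J1  (source Se1 imposes e)
b0 stroke at TF1  (J1 effort already set via bond 5)
b2 stroke at I1  (J1: bond 5 brought effort, rest push out)
b4 stroke at R1  (0-jn J1 has e-setter on 5)
b1 stroke at J2  (TF TF1: opposite of bond 0)
b3 stroke at I2  (only one flow-in slot at J2)

b0 stroke at TF1
b1 stroke at J2
b2 stroke at I1
b3 stroke at I2
b4 stroke at R1
b5 stroke at J1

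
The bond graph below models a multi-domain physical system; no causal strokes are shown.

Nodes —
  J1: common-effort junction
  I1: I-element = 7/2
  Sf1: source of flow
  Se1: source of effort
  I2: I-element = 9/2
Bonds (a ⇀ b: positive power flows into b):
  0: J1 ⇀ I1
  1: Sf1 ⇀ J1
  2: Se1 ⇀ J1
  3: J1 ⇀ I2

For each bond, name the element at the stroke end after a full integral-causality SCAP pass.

β0 stroke→I1
β1 stroke→Sf1
β2 stroke→J1
β3 stroke→I2

β1 stroke at Sf1  (Sf1 fixes flow; stroke at Sf1)
β2 stroke at J1  (Se1: effort source, stroke at far end)
β0 stroke at I1  (common-e at J1 fixed by 2)
β3 stroke at I2  (J1: bond 2 brought effort, rest push out)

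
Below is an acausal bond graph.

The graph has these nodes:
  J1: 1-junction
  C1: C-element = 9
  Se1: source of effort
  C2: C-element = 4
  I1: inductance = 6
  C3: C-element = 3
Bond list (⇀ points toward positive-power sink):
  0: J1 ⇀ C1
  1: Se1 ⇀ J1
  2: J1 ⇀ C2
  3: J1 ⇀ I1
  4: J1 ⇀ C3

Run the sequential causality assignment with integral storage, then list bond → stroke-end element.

bond 0 |J1
bond 1 |J1
bond 2 |J1
bond 3 |I1
bond 4 |J1

b1 |J1  (Se1 fixes effort; stroke away)
b0 |J1  (prefer integral on C1)
b2 |J1  (C2 integral (e out))
b3 |I1  (I1 integral (f out))
b4 |J1  (common-f at J1 fixed by 3)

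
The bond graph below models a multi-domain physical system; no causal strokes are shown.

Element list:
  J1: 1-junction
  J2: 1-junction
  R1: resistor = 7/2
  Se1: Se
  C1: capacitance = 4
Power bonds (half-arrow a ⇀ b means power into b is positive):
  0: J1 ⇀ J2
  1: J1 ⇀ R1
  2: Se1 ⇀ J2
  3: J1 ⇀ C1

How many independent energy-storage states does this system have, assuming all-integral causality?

#2 stroke→J2  (Se1 (Se) sets effort on bond)
#0 stroke→J1  (J2: last free bond brings flow in)
#3 stroke→J1  (C1 integral (e out))
#1 stroke→R1  (J1 needs exactly one f-in)

1  (C1 all integral)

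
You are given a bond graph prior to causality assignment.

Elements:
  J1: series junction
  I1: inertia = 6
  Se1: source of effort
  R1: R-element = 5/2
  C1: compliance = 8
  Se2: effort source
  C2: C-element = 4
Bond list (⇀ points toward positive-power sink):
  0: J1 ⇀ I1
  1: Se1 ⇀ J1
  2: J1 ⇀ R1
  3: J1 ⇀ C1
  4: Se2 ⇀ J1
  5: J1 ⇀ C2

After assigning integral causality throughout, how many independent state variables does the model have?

3  (C1, C2, I1 all integral)

b1 →J1  (Se1: effort source, stroke at far end)
b4 →J1  (source Se2 imposes e)
b0 →I1  (I1: I, integral causality)
b2 →J1  (J1 flow already set via bond 0)
b3 →J1  (J1 flow already set via bond 0)
b5 →J1  (common-f at J1 fixed by 0)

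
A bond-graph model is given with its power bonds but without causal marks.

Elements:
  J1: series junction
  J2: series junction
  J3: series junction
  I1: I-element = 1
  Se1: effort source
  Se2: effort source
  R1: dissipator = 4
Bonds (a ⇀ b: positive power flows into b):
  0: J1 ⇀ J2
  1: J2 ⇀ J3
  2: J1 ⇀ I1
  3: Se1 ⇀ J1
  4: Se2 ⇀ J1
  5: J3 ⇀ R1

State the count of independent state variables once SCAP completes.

β3 stroke→J1  (Se1: effort source, stroke at far end)
β4 stroke→J1  (Se2: effort source, stroke at far end)
β2 stroke→I1  (I1 integral (f out))
β0 stroke→J1  (J1: bond 2 brought flow, rest push out)
β1 stroke→J2  (J2: bond 0 brought flow, rest push out)
β5 stroke→J3  (J3 flow already set via bond 1)

1  (I1 all integral)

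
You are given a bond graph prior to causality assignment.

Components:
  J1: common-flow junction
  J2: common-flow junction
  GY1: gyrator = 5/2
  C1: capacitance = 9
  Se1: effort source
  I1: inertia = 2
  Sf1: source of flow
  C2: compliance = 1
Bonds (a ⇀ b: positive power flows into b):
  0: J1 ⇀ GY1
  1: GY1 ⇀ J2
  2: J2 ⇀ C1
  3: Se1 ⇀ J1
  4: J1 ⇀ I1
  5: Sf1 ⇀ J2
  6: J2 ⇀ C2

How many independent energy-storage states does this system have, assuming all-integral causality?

3  (C1, C2, I1 all integral)

b3 stroke at J1  (Se1 fixes effort; stroke away)
b5 stroke at Sf1  (Sf1 (Sf) sets flow on bond)
b1 stroke at J2  (J2 flow already set via bond 5)
b2 stroke at J2  (common-f at J2 fixed by 5)
b6 stroke at J2  (J2 flow already set via bond 5)
b0 stroke at J1  (GY1: gyrator matches bond 1)
b4 stroke at I1  (closing 1-jn rule on J1)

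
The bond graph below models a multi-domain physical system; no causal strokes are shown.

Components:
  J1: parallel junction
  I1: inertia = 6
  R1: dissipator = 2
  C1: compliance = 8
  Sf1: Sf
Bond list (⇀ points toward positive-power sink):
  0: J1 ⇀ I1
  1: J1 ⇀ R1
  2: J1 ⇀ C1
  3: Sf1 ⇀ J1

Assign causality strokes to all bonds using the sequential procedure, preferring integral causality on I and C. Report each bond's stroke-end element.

b3 →Sf1  (source Sf1 imposes f)
b0 →I1  (I1: I, integral causality)
b2 →J1  (C1: C, integral causality)
b1 →R1  (J1 effort already set via bond 2)

bond 0 stroke→I1
bond 1 stroke→R1
bond 2 stroke→J1
bond 3 stroke→Sf1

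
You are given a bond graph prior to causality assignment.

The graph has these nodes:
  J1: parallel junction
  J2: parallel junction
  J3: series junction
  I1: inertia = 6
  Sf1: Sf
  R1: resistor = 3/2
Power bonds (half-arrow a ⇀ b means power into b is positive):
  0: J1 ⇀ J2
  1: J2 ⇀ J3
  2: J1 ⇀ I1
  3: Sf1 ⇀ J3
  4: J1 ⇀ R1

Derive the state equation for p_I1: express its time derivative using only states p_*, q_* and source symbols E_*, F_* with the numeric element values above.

#3 →Sf1  (Sf1 (Sf) sets flow on bond)
#1 →J3  (1-jn J3 has f-setter on 3)
#0 →J2  (J2: last free bond brings effort in)
#2 →I1  (I1 integral (f out))
#4 →J1  (closing 0-jn rule on J1)

dp_I1/dt = -3*F_Sf1/2 - p_I1/4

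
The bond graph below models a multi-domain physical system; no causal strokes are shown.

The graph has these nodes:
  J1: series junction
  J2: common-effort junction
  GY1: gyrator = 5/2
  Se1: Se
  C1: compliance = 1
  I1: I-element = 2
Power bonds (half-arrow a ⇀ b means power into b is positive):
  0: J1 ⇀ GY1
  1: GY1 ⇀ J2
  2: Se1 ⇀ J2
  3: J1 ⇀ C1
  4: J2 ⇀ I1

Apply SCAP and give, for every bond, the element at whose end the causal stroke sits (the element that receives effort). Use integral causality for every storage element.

b2 |J2  (source Se1 imposes e)
b1 |GY1  (0-jn J2 has e-setter on 2)
b4 |I1  (J2: bond 2 brought effort, rest push out)
b0 |GY1  (GY1 both-in/both-out from 1)
b3 |J1  (1-jn J1 has f-setter on 0)

bond 0 stroke at GY1
bond 1 stroke at GY1
bond 2 stroke at J2
bond 3 stroke at J1
bond 4 stroke at I1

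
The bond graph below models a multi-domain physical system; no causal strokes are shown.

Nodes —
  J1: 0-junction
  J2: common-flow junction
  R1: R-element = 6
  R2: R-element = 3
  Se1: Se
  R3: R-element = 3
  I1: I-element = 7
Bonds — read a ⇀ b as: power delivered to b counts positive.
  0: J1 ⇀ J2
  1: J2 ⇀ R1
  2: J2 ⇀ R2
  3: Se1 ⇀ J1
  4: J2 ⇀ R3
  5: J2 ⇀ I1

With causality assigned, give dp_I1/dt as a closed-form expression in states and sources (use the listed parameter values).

β3 stroke→J1  (Se1 fixes effort; stroke away)
β0 stroke→J2  (0-jn J1 has e-setter on 3)
β5 stroke→I1  (I1 outputs flow p/I1)
β1 stroke→J2  (J2 flow already set via bond 5)
β2 stroke→J2  (J2 flow already set via bond 5)
β4 stroke→J2  (common-f at J2 fixed by 5)

dp_I1/dt = E_Se1 - 12*p_I1/7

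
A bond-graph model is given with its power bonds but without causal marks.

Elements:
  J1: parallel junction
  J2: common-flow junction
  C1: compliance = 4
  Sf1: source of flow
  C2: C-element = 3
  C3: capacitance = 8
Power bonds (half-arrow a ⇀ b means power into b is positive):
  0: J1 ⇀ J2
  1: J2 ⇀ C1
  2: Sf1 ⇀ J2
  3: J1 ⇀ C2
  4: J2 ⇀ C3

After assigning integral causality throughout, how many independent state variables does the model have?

3  (C1, C2, C3 all integral)

β2 →Sf1  (Sf1 (Sf) sets flow on bond)
β0 →J2  (J2: bond 2 brought flow, rest push out)
β1 →J2  (J2 flow already set via bond 2)
β4 →J2  (J2 flow already set via bond 2)
β3 →J1  (J1 needs exactly one e-in)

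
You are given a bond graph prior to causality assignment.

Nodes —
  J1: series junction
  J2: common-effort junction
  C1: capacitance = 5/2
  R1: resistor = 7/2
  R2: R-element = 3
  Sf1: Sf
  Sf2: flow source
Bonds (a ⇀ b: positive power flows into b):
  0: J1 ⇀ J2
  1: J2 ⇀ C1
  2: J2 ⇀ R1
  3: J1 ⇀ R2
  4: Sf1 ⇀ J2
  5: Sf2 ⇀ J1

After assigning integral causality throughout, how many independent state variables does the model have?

b4 →Sf1  (Sf1 fixes flow; stroke at Sf1)
b5 →Sf2  (Sf2 (Sf) sets flow on bond)
b0 →J1  (J1: bond 5 brought flow, rest push out)
b3 →J1  (J1: bond 5 brought flow, rest push out)
b1 →J2  (prefer integral on C1)
b2 →R1  (J2 effort already set via bond 1)

1  (C1 all integral)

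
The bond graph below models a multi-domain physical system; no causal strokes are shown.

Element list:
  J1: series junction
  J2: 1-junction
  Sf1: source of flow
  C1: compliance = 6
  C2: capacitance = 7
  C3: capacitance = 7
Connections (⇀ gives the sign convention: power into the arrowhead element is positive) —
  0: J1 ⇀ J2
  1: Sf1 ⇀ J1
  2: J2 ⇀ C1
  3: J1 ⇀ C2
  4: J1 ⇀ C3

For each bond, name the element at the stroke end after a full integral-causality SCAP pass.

bond 1 |Sf1  (Sf1 (Sf) sets flow on bond)
bond 0 |J1  (1-jn J1 has f-setter on 1)
bond 3 |J1  (common-f at J1 fixed by 1)
bond 4 |J1  (common-f at J1 fixed by 1)
bond 2 |J2  (J2 flow already set via bond 0)

β0 |J1
β1 |Sf1
β2 |J2
β3 |J1
β4 |J1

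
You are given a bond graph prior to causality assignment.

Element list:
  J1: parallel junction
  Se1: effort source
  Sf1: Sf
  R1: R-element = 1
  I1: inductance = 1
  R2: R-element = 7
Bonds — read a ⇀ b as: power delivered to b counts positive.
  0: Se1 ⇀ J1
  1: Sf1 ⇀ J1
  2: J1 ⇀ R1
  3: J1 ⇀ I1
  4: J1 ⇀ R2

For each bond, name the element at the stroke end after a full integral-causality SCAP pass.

bond 0 stroke at J1  (source Se1 imposes e)
bond 1 stroke at Sf1  (source Sf1 imposes f)
bond 2 stroke at R1  (J1 effort already set via bond 0)
bond 3 stroke at I1  (0-jn J1 has e-setter on 0)
bond 4 stroke at R2  (J1 effort already set via bond 0)

#0 |J1
#1 |Sf1
#2 |R1
#3 |I1
#4 |R2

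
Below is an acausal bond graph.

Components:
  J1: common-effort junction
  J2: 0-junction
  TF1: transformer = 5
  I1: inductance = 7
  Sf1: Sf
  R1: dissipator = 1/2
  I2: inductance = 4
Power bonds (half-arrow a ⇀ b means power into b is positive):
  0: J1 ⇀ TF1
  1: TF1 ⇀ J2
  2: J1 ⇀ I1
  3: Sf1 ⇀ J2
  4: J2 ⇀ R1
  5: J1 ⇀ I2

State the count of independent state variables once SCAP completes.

#3 stroke at Sf1  (Sf1 fixes flow; stroke at Sf1)
#2 stroke at I1  (I1: I, integral causality)
#5 stroke at I2  (prefer integral on I2)
#0 stroke at J1  (only one effort-in slot at J1)
#1 stroke at TF1  (TF1 one-in-one-out from 0)
#4 stroke at J2  (J2 needs exactly one e-in)

2  (I1, I2 all integral)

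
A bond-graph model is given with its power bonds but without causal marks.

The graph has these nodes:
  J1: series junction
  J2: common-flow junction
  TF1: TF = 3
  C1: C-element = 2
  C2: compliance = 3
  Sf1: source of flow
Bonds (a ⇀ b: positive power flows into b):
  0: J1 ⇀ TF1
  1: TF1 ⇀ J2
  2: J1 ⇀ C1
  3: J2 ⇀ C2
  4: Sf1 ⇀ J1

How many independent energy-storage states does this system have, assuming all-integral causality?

bond 4 →Sf1  (Sf1 (Sf) sets flow on bond)
bond 0 →J1  (J1: bond 4 brought flow, rest push out)
bond 2 →J1  (J1: bond 4 brought flow, rest push out)
bond 1 →TF1  (TF1: transformer flips bond 0)
bond 3 →J2  (common-f at J2 fixed by 1)

2  (C1, C2 all integral)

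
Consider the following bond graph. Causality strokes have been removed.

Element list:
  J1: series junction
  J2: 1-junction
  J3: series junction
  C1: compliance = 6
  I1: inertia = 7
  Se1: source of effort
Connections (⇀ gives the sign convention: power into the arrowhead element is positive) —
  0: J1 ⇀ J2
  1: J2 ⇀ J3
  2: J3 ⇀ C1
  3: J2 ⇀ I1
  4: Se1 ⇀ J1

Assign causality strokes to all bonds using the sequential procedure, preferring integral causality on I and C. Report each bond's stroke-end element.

β4 stroke at J1  (source Se1 imposes e)
β0 stroke at J2  (closing 1-jn rule on J1)
β2 stroke at J3  (C1 integral (e out))
β1 stroke at J2  (J3: last free bond brings flow in)
β3 stroke at I1  (only one flow-in slot at J2)

β0 →J2
β1 →J2
β2 →J3
β3 →I1
β4 →J1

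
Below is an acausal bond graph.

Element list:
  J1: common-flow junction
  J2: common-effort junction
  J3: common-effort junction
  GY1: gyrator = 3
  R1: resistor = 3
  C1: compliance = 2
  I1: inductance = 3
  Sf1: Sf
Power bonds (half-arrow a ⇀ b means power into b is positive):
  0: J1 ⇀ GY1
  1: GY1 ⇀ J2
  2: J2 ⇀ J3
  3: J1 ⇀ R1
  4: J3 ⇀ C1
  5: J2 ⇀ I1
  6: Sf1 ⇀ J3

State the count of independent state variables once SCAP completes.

2  (C1, I1 all integral)

#6 →Sf1  (Sf1: flow source, stroke at near end)
#4 →J3  (C1 outputs effort q/C1)
#2 →J2  (common-e at J3 fixed by 4)
#1 →GY1  (J2 effort already set via bond 2)
#5 →I1  (0-jn J2 has e-setter on 2)
#0 →GY1  (GY1 both-in/both-out from 1)
#3 →J1  (J1: bond 0 brought flow, rest push out)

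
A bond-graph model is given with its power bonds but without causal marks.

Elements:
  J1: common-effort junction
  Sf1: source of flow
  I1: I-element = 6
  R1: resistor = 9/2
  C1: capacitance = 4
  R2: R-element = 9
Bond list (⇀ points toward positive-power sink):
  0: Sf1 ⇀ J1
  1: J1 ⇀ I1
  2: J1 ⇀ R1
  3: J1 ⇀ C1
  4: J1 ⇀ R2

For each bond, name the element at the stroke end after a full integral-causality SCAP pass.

#0 stroke→Sf1
#1 stroke→I1
#2 stroke→R1
#3 stroke→J1
#4 stroke→R2

#0 →Sf1  (Sf1 fixes flow; stroke at Sf1)
#1 →I1  (I1: I, integral causality)
#3 →J1  (C1: C, integral causality)
#2 →R1  (J1 effort already set via bond 3)
#4 →R2  (J1 effort already set via bond 3)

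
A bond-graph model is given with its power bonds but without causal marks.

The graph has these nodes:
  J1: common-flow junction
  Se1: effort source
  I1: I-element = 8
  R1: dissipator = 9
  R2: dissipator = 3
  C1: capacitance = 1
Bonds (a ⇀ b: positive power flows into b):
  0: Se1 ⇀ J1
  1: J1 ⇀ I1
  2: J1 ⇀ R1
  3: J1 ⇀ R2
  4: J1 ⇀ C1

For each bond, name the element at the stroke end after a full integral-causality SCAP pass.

#0 stroke at J1  (Se1: effort source, stroke at far end)
#1 stroke at I1  (I1 integral (f out))
#2 stroke at J1  (common-f at J1 fixed by 1)
#3 stroke at J1  (J1 flow already set via bond 1)
#4 stroke at J1  (1-jn J1 has f-setter on 1)

β0 |J1
β1 |I1
β2 |J1
β3 |J1
β4 |J1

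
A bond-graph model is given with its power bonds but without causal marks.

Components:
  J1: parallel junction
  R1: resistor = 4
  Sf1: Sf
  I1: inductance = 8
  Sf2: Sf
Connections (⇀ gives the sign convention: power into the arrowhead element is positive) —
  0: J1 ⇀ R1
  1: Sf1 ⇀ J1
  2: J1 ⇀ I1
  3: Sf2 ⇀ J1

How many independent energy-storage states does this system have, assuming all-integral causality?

1  (I1 all integral)

β1 |Sf1  (source Sf1 imposes f)
β3 |Sf2  (source Sf2 imposes f)
β2 |I1  (prefer integral on I1)
β0 |J1  (only one effort-in slot at J1)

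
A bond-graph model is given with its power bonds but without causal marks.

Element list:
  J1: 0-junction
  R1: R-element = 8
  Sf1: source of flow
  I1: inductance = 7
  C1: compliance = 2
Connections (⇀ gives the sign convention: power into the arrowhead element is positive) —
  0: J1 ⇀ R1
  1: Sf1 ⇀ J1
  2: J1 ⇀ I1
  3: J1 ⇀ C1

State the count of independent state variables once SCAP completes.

#1 stroke→Sf1  (Sf1: flow source, stroke at near end)
#2 stroke→I1  (prefer integral on I1)
#3 stroke→J1  (prefer integral on C1)
#0 stroke→R1  (J1 effort already set via bond 3)

2  (C1, I1 all integral)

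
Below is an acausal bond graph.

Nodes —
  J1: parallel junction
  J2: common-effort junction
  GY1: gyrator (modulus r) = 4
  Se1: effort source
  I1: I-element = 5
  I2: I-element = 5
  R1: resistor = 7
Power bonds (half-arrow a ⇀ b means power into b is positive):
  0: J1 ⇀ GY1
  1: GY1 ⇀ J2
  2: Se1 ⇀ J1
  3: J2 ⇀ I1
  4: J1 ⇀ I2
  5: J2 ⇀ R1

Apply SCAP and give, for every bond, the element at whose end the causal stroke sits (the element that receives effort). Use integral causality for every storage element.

β2 stroke→J1  (Se1 (Se) sets effort on bond)
β0 stroke→GY1  (common-e at J1 fixed by 2)
β4 stroke→I2  (common-e at J1 fixed by 2)
β1 stroke→GY1  (GY1 both-in/both-out from 0)
β3 stroke→I1  (I1: I, integral causality)
β5 stroke→J2  (J2 needs exactly one e-in)

β0 stroke at GY1
β1 stroke at GY1
β2 stroke at J1
β3 stroke at I1
β4 stroke at I2
β5 stroke at J2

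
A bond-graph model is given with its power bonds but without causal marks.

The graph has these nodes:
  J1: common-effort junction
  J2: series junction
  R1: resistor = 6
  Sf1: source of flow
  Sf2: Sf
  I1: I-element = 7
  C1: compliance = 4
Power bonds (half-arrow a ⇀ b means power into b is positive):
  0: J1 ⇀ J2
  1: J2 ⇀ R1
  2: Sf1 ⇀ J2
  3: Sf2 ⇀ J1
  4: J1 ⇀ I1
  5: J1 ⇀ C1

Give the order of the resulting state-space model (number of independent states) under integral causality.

#2 →Sf1  (source Sf1 imposes f)
#3 →Sf2  (Sf2 fixes flow; stroke at Sf2)
#0 →J2  (J2: bond 2 brought flow, rest push out)
#1 →J2  (common-f at J2 fixed by 2)
#4 →I1  (prefer integral on I1)
#5 →J1  (only one effort-in slot at J1)

2  (C1, I1 all integral)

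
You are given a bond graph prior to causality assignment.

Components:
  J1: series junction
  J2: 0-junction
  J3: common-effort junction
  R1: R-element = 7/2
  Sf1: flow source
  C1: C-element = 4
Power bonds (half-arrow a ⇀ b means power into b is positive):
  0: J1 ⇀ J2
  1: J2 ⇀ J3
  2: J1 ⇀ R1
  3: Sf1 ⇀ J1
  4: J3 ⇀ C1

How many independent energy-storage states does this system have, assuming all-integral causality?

#3 stroke→Sf1  (Sf1 fixes flow; stroke at Sf1)
#0 stroke→J1  (J1 flow already set via bond 3)
#2 stroke→J1  (J1 flow already set via bond 3)
#1 stroke→J2  (J2 needs exactly one e-in)
#4 stroke→J3  (closing 0-jn rule on J3)

1  (C1 all integral)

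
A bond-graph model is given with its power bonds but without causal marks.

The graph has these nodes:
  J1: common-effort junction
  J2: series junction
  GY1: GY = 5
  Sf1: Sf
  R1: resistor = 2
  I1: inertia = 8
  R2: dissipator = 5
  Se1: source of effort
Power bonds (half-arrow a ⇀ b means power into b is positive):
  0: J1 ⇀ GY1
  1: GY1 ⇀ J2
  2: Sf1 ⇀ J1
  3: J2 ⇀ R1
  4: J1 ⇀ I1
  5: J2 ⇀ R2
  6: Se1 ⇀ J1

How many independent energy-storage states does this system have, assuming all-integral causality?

bond 2 stroke→Sf1  (source Sf1 imposes f)
bond 6 stroke→J1  (Se1 fixes effort; stroke away)
bond 0 stroke→GY1  (0-jn J1 has e-setter on 6)
bond 4 stroke→I1  (common-e at J1 fixed by 6)
bond 1 stroke→GY1  (GY1: gyrator matches bond 0)
bond 3 stroke→J2  (1-jn J2 has f-setter on 1)
bond 5 stroke→J2  (common-f at J2 fixed by 1)

1  (I1 all integral)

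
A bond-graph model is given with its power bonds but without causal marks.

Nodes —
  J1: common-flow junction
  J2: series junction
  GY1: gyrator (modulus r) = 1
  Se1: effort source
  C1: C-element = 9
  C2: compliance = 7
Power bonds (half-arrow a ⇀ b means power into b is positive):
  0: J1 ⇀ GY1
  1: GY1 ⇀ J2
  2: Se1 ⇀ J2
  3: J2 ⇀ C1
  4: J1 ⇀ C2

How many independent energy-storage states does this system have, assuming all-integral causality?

2  (C1, C2 all integral)

#2 stroke→J2  (Se1 fixes effort; stroke away)
#3 stroke→J2  (C1 outputs effort q/C1)
#1 stroke→GY1  (only one flow-in slot at J2)
#0 stroke→GY1  (GY1 both-in/both-out from 1)
#4 stroke→J1  (1-jn J1 has f-setter on 0)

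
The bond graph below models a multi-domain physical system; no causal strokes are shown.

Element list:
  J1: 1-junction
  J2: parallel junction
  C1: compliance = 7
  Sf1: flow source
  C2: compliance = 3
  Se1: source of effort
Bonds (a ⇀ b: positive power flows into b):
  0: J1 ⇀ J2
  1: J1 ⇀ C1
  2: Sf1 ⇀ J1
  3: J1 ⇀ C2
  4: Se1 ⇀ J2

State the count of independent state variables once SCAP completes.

2  (C1, C2 all integral)

#2 →Sf1  (Sf1 fixes flow; stroke at Sf1)
#4 →J2  (Se1: effort source, stroke at far end)
#0 →J1  (common-f at J1 fixed by 2)
#1 →J1  (1-jn J1 has f-setter on 2)
#3 →J1  (J1: bond 2 brought flow, rest push out)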